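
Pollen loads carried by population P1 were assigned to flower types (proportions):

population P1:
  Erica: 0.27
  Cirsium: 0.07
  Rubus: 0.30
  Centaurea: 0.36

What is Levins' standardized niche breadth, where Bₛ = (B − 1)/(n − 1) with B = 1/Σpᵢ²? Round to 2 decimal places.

Σpᵢ² = 0.27² + 0.07² + 0.30² + 0.36² = 0.0729 + 0.0049 + 0.0900 + 0.1296 = 0.2974
B = 1 / 0.2974 = 3.3625
Bₛ = (B − 1)/(n − 1) = (3.3625 − 1)/(4 − 1) = 2.3625/3 = 0.7875

0.79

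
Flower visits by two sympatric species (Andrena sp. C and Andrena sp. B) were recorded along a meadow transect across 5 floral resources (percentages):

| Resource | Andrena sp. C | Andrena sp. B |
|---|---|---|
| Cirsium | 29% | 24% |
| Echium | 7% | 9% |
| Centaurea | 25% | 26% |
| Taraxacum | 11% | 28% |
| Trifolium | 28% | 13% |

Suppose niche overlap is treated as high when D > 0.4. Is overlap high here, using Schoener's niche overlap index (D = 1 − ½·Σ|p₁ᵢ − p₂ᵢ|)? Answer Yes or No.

Yes

Convert percentages to proportions (divide by 100).
Σ|p₁ᵢ − p₂ᵢ| = 0.05 + 0.02 + 0.01 + 0.17 + 0.15 = 0.40
D = 1 − ½ × 0.40 = 1 − 0.200 = 0.8000
D = 0.8000 > 0.4 → Yes.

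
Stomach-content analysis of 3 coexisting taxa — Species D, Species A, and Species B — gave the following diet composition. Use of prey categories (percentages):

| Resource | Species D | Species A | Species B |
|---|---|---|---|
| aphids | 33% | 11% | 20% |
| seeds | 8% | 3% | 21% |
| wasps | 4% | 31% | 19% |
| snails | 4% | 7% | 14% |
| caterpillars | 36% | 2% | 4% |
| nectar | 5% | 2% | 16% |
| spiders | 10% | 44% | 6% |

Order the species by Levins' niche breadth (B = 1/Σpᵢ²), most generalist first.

Convert percentages to proportions (divide by 100).
Σp_Dᵢ² = 0.33² + 0.08² + 0.04² + 0.04² + 0.36² + 0.05² + 0.10² = 0.1089 + 0.0064 + 0.0016 + 0.0016 + 0.1296 + 0.0025 + 0.0100 = 0.2606
B_D = 1 / 0.2606 = 3.8373
Σp_Aᵢ² = 0.11² + 0.03² + 0.31² + 0.07² + 0.02² + 0.02² + 0.44² = 0.0121 + 0.0009 + 0.0961 + 0.0049 + 0.0004 + 0.0004 + 0.1936 = 0.3084
B_A = 1 / 0.3084 = 3.2425
Σp_Bᵢ² = 0.20² + 0.21² + 0.19² + 0.14² + 0.04² + 0.16² + 0.06² = 0.0400 + 0.0441 + 0.0361 + 0.0196 + 0.0016 + 0.0256 + 0.0036 = 0.1706
B_B = 1 / 0.1706 = 5.8617
Ranking by B (broadest → narrowest): Species B (5.86) > Species D (3.84) > Species A (3.24)

Species B > Species D > Species A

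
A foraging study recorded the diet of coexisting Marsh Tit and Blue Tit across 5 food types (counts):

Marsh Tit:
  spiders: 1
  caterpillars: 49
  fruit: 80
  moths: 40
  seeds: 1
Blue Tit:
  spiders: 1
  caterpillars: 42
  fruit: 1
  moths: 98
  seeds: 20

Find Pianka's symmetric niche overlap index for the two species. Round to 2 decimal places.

Proportions for Marsh Tit (n=171): 1/171=0.0058, 49/171=0.2865, 80/171=0.4678, 40/171=0.2339, 1/171=0.0058
Proportions for Blue Tit (n=162): 1/162=0.0062, 42/162=0.2593, 1/162=0.0062, 98/162=0.6049, 20/162=0.1235
Σ p₁ᵢp₂ᵢ = 0.000036 + 0.074289 + 0.002900 + 0.141486 + 0.000716 = 0.219427
Σp_1ᵢ² = 0.0058² + 0.2865² + 0.4678² + 0.2339² + 0.0058² = 0.000034 + 0.082082 + 0.218837 + 0.054709 + 0.000034 = 0.355696
Σp_2ᵢ² = 0.0062² + 0.2593² + 0.0062² + 0.6049² + 0.1235² = 0.000038 + 0.067236 + 0.000038 + 0.365904 + 0.015252 = 0.448468
O = 0.219427 / √(0.355696 × 0.448468) = 0.219427 / 0.3993974 = 0.5494

0.55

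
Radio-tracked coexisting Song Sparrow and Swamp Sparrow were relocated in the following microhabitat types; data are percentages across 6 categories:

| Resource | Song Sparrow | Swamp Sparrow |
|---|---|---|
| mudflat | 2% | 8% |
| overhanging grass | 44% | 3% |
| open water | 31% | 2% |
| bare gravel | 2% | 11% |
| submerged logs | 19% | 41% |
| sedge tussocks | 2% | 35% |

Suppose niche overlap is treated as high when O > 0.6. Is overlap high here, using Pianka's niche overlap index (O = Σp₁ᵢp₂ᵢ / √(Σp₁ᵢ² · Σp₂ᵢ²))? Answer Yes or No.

No

Convert percentages to proportions (divide by 100).
Σ p₁ᵢp₂ᵢ = 0.0016 + 0.0132 + 0.0062 + 0.0022 + 0.0779 + 0.0070 = 0.1081
Σp_1ᵢ² = 0.02² + 0.44² + 0.31² + 0.02² + 0.19² + 0.02² = 0.0004 + 0.1936 + 0.0961 + 0.0004 + 0.0361 + 0.0004 = 0.3270
Σp_2ᵢ² = 0.08² + 0.03² + 0.02² + 0.11² + 0.41² + 0.35² = 0.0064 + 0.0009 + 0.0004 + 0.0121 + 0.1681 + 0.1225 = 0.3104
O = 0.1081 / √(0.3270 × 0.3104) = 0.1081 / 0.31859 = 0.3393
O = 0.3393 < 0.6 → No.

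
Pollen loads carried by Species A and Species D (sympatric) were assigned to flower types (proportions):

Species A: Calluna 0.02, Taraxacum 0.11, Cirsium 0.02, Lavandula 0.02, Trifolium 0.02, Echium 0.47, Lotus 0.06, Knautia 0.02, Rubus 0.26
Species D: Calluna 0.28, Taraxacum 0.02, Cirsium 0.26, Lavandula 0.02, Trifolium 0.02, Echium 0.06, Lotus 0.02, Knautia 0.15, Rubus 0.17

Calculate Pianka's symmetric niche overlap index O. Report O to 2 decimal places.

Σ p₁ᵢp₂ᵢ = 0.0056 + 0.0022 + 0.0052 + 0.0004 + 0.0004 + 0.0282 + 0.0012 + 0.0030 + 0.0442 = 0.0904
Σp_1ᵢ² = 0.02² + 0.11² + 0.02² + 0.02² + 0.02² + 0.47² + 0.06² + 0.02² + 0.26² = 0.0004 + 0.0121 + 0.0004 + 0.0004 + 0.0004 + 0.2209 + 0.0036 + 0.0004 + 0.0676 = 0.3062
Σp_2ᵢ² = 0.28² + 0.02² + 0.26² + 0.02² + 0.02² + 0.06² + 0.02² + 0.15² + 0.17² = 0.0784 + 0.0004 + 0.0676 + 0.0004 + 0.0004 + 0.0036 + 0.0004 + 0.0225 + 0.0289 = 0.2026
O = 0.0904 / √(0.3062 × 0.2026) = 0.0904 / 0.24907 = 0.3630

0.36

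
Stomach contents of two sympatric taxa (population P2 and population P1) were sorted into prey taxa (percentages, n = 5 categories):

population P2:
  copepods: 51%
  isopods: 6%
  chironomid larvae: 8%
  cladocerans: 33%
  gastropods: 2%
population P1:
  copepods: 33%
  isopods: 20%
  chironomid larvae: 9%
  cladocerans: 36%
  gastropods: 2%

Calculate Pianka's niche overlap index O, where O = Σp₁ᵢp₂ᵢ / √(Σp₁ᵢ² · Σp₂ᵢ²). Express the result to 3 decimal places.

0.929

Convert percentages to proportions (divide by 100).
Σ p₁ᵢp₂ᵢ = 0.1683 + 0.0120 + 0.0072 + 0.1188 + 0.0004 = 0.3067
Σp_1ᵢ² = 0.51² + 0.06² + 0.08² + 0.33² + 0.02² = 0.2601 + 0.0036 + 0.0064 + 0.1089 + 0.0004 = 0.3794
Σp_2ᵢ² = 0.33² + 0.20² + 0.09² + 0.36² + 0.02² = 0.1089 + 0.0400 + 0.0081 + 0.1296 + 0.0004 = 0.2870
O = 0.3067 / √(0.3794 × 0.2870) = 0.3067 / 0.329982 = 0.92944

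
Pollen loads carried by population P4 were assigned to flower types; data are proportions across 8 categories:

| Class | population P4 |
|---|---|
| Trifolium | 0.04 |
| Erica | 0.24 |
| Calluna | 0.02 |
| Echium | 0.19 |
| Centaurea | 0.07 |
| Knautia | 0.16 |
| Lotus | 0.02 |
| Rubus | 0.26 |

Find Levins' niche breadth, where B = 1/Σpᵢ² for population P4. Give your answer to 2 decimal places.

Σpᵢ² = 0.04² + 0.24² + 0.02² + 0.19² + 0.07² + 0.16² + 0.02² + 0.26² = 0.0016 + 0.0576 + 0.0004 + 0.0361 + 0.0049 + 0.0256 + 0.0004 + 0.0676 = 0.1942
B = 1 / 0.1942 = 5.1493

5.15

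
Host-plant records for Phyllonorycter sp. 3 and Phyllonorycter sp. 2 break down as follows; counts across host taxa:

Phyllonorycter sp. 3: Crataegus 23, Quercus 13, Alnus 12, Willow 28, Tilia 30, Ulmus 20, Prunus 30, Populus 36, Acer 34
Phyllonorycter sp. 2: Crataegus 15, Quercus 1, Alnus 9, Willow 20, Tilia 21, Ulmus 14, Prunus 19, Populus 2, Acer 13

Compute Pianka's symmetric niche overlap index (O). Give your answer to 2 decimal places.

Proportions for Phyllonorycter sp. 3 (n=226): 23/226=0.1018, 13/226=0.0575, 12/226=0.0531, 28/226=0.1239, 30/226=0.1327, 20/226=0.0885, 30/226=0.1327, 36/226=0.1593, 34/226=0.1504
Proportions for Phyllonorycter sp. 2 (n=114): 15/114=0.1316, 1/114=0.0088, 9/114=0.0789, 20/114=0.1754, 21/114=0.1842, 14/114=0.1228, 19/114=0.1667, 2/114=0.0175, 13/114=0.1140
Σ p₁ᵢp₂ᵢ = 0.013397 + 0.000506 + 0.004190 + 0.021732 + 0.024443 + 0.010868 + 0.022121 + 0.002788 + 0.017146 = 0.117191
Σp_1ᵢ² = 0.1018² + 0.0575² + 0.0531² + 0.1239² + 0.1327² + 0.0885² + 0.1327² + 0.1593² + 0.1504² = 0.010363 + 0.003306 + 0.002820 + 0.015351 + 0.017609 + 0.007832 + 0.017609 + 0.025376 + 0.022620 = 0.122886
Σp_2ᵢ² = 0.1316² + 0.0088² + 0.0789² + 0.1754² + 0.1842² + 0.1228² + 0.1667² + 0.0175² + 0.1140² = 0.017319 + 0.000077 + 0.006225 + 0.030765 + 0.033930 + 0.015080 + 0.027789 + 0.000306 + 0.012996 = 0.144487
O = 0.117191 / √(0.122886 × 0.144487) = 0.117191 / 0.1332495 = 0.8795

0.88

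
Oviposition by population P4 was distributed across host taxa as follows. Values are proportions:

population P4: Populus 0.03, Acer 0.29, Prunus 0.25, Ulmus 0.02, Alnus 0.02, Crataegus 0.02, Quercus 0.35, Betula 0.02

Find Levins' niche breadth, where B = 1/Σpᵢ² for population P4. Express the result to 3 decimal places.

Σpᵢ² = 0.03² + 0.29² + 0.25² + 0.02² + 0.02² + 0.02² + 0.35² + 0.02² = 0.0009 + 0.0841 + 0.0625 + 0.0004 + 0.0004 + 0.0004 + 0.1225 + 0.0004 = 0.2716
B = 1 / 0.2716 = 3.68189

3.682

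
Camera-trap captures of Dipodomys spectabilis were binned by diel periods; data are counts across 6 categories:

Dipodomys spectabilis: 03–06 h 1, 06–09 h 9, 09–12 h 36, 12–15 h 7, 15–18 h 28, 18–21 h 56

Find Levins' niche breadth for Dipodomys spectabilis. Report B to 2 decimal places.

3.51

Proportions for Dipodomys spectabilis (n=137): 1/137=0.0073, 9/137=0.0657, 36/137=0.2628, 7/137=0.0511, 28/137=0.2044, 56/137=0.4088
Σpᵢ² = 0.0073² + 0.0657² + 0.2628² + 0.0511² + 0.2044² + 0.4088² = 0.000053 + 0.004316 + 0.069064 + 0.002611 + 0.041779 + 0.167117 = 0.284940
B = 1 / 0.284940 = 3.5095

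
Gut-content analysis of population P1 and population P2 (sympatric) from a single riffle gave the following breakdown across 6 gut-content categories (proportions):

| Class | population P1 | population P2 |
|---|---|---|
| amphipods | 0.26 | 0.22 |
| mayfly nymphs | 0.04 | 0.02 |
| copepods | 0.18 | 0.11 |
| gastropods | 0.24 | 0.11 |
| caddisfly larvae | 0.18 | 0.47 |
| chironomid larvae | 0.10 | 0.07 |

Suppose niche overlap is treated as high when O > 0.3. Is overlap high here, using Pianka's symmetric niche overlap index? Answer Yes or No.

Σ p₁ᵢp₂ᵢ = 0.0572 + 0.0008 + 0.0198 + 0.0264 + 0.0846 + 0.0070 = 0.1958
Σp_1ᵢ² = 0.26² + 0.04² + 0.18² + 0.24² + 0.18² + 0.10² = 0.0676 + 0.0016 + 0.0324 + 0.0576 + 0.0324 + 0.0100 = 0.2016
Σp_2ᵢ² = 0.22² + 0.02² + 0.11² + 0.11² + 0.47² + 0.07² = 0.0484 + 0.0004 + 0.0121 + 0.0121 + 0.2209 + 0.0049 = 0.2988
O = 0.1958 / √(0.2016 × 0.2988) = 0.1958 / 0.24543 = 0.7978
O = 0.7978 > 0.3 → Yes.

Yes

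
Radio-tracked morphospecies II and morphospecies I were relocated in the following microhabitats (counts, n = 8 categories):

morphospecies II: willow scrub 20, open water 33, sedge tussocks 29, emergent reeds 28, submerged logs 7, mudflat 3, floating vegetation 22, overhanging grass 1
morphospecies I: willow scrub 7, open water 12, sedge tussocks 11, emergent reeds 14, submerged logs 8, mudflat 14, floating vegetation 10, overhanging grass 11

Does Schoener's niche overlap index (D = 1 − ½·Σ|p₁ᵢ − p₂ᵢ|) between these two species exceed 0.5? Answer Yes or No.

Yes

Proportions for morphospecies II (n=143): 20/143=0.1399, 33/143=0.2308, 29/143=0.2028, 28/143=0.1958, 7/143=0.0490, 3/143=0.0210, 22/143=0.1538, 1/143=0.0070
Proportions for morphospecies I (n=87): 7/87=0.0805, 12/87=0.1379, 11/87=0.1264, 14/87=0.1609, 8/87=0.0920, 14/87=0.1609, 10/87=0.1149, 11/87=0.1264
Σ|p₁ᵢ − p₂ᵢ| = 0.0594 + 0.0929 + 0.0764 + 0.0349 + 0.0430 + 0.1399 + 0.0389 + 0.1194 = 0.6048
D = 1 − ½ × 0.6048 = 1 − 0.30240 = 0.69760
D = 0.69760 > 0.5 → Yes.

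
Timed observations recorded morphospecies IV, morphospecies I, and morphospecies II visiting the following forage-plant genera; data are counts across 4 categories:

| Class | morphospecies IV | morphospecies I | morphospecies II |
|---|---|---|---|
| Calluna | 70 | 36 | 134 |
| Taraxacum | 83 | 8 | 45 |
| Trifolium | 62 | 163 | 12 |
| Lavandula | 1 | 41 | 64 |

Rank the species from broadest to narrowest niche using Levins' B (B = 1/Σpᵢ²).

morphospecies IV > morphospecies II > morphospecies I

Proportions for morphospecies IV (n=216): 70/216=0.3241, 83/216=0.3843, 62/216=0.2870, 1/216=0.0046
Proportions for morphospecies I (n=248): 36/248=0.1452, 8/248=0.0323, 163/248=0.6573, 41/248=0.1653
Proportions for morphospecies II (n=255): 134/255=0.5255, 45/255=0.1765, 12/255=0.0471, 64/255=0.2510
Σp_IVᵢ² = 0.3241² + 0.3843² + 0.2870² + 0.0046² = 0.105041 + 0.147686 + 0.082369 + 0.000021 = 0.335117
B_IV = 1 / 0.335117 = 2.9840
Σp_Iᵢ² = 0.1452² + 0.0323² + 0.6573² + 0.1653² = 0.021083 + 0.001043 + 0.432043 + 0.027324 = 0.481493
B_I = 1 / 0.481493 = 2.0769
Σp_IIᵢ² = 0.5255² + 0.1765² + 0.0471² + 0.2510² = 0.276150 + 0.031152 + 0.002218 + 0.063001 = 0.372521
B_II = 1 / 0.372521 = 2.6844
Ranking by B (broadest → narrowest): morphospecies IV (2.98) > morphospecies II (2.68) > morphospecies I (2.08)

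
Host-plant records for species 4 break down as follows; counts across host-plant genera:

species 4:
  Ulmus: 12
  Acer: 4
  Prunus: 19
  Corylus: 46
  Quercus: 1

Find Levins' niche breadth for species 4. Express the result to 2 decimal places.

2.55

Proportions for species 4 (n=82): 12/82=0.1463, 4/82=0.0488, 19/82=0.2317, 46/82=0.5610, 1/82=0.0122
Σpᵢ² = 0.1463² + 0.0488² + 0.2317² + 0.5610² + 0.0122² = 0.021404 + 0.002381 + 0.053685 + 0.314721 + 0.000149 = 0.392340
B = 1 / 0.392340 = 2.5488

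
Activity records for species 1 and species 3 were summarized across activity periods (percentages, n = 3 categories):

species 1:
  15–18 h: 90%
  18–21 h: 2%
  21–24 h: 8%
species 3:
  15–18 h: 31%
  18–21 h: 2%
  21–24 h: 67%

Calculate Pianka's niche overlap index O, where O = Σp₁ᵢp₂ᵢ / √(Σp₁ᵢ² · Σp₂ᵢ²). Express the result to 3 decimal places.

Convert percentages to proportions (divide by 100).
Σ p₁ᵢp₂ᵢ = 0.2790 + 0.0004 + 0.0536 = 0.3330
Σp_1ᵢ² = 0.90² + 0.02² + 0.08² = 0.8100 + 0.0004 + 0.0064 = 0.8168
Σp_2ᵢ² = 0.31² + 0.02² + 0.67² = 0.0961 + 0.0004 + 0.4489 = 0.5454
O = 0.3330 / √(0.8168 × 0.5454) = 0.3330 / 0.667445 = 0.49892

0.499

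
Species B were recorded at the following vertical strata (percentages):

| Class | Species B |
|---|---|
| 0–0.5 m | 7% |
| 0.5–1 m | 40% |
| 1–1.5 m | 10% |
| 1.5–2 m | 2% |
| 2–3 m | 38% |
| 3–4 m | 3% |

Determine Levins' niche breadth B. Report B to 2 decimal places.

Convert percentages to proportions (divide by 100).
Σpᵢ² = 0.07² + 0.40² + 0.10² + 0.02² + 0.38² + 0.03² = 0.0049 + 0.1600 + 0.0100 + 0.0004 + 0.1444 + 0.0009 = 0.3206
B = 1 / 0.3206 = 3.1192

3.12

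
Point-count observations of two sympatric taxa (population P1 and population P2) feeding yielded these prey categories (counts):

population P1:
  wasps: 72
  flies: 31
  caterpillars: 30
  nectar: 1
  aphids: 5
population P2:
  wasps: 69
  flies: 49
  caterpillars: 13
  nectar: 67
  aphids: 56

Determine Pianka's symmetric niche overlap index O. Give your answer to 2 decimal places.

Proportions for population P1 (n=139): 72/139=0.5180, 31/139=0.2230, 30/139=0.2158, 1/139=0.0072, 5/139=0.0360
Proportions for population P2 (n=254): 69/254=0.2717, 49/254=0.1929, 13/254=0.0512, 67/254=0.2638, 56/254=0.2205
Σ p₁ᵢp₂ᵢ = 0.140741 + 0.043017 + 0.011049 + 0.001899 + 0.007938 = 0.204644
Σp_1ᵢ² = 0.5180² + 0.2230² + 0.2158² + 0.0072² + 0.0360² = 0.268324 + 0.049729 + 0.046570 + 0.000052 + 0.001296 = 0.365971
Σp_2ᵢ² = 0.2717² + 0.1929² + 0.0512² + 0.2638² + 0.2205² = 0.073821 + 0.037210 + 0.002621 + 0.069590 + 0.048620 = 0.231862
O = 0.204644 / √(0.365971 × 0.231862) = 0.204644 / 0.2912984 = 0.7025

0.70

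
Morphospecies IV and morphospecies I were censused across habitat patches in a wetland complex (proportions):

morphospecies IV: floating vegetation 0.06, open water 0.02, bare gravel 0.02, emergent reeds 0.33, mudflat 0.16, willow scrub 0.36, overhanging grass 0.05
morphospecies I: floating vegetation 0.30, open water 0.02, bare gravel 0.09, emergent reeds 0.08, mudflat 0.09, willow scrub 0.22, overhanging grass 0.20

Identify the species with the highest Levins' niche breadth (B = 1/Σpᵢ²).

Σp_IVᵢ² = 0.06² + 0.02² + 0.02² + 0.33² + 0.16² + 0.36² + 0.05² = 0.0036 + 0.0004 + 0.0004 + 0.1089 + 0.0256 + 0.1296 + 0.0025 = 0.2710
B_IV = 1 / 0.2710 = 3.6900
Σp_Iᵢ² = 0.30² + 0.02² + 0.09² + 0.08² + 0.09² + 0.22² + 0.20² = 0.0900 + 0.0004 + 0.0081 + 0.0064 + 0.0081 + 0.0484 + 0.0400 = 0.2014
B_I = 1 / 0.2014 = 4.9652
Highest B → broadest niche (most generalist): morphospecies I (B = 4.97).

morphospecies I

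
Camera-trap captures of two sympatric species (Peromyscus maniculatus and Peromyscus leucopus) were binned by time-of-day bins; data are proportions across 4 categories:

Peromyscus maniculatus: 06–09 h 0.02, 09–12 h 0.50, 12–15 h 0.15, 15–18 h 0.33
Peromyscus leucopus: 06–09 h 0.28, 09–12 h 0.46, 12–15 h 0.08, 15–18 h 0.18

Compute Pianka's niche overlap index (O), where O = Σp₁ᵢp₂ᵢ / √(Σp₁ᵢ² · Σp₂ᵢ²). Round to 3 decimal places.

Σ p₁ᵢp₂ᵢ = 0.0056 + 0.2300 + 0.0120 + 0.0594 = 0.3070
Σp_1ᵢ² = 0.02² + 0.50² + 0.15² + 0.33² = 0.0004 + 0.2500 + 0.0225 + 0.1089 = 0.3818
Σp_2ᵢ² = 0.28² + 0.46² + 0.08² + 0.18² = 0.0784 + 0.2116 + 0.0064 + 0.0324 = 0.3288
O = 0.3070 / √(0.3818 × 0.3288) = 0.3070 / 0.354310 = 0.86647

0.866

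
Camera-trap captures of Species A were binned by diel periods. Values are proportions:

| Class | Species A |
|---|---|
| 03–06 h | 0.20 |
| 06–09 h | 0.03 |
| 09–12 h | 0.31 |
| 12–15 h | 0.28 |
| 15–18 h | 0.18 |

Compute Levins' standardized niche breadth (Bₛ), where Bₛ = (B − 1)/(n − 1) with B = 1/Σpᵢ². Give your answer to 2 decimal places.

Σpᵢ² = 0.20² + 0.03² + 0.31² + 0.28² + 0.18² = 0.0400 + 0.0009 + 0.0961 + 0.0784 + 0.0324 = 0.2478
B = 1 / 0.2478 = 4.0355
Bₛ = (B − 1)/(n − 1) = (4.0355 − 1)/(5 − 1) = 3.0355/4 = 0.7589

0.76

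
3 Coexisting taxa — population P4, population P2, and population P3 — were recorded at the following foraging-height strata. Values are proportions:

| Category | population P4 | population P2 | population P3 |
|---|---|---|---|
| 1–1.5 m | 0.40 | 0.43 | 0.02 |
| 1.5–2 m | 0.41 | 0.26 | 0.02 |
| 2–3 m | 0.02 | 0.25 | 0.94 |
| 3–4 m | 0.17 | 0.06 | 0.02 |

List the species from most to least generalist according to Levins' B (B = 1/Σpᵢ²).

Σp_P4ᵢ² = 0.40² + 0.41² + 0.02² + 0.17² = 0.1600 + 0.1681 + 0.0004 + 0.0289 = 0.3574
B_P4 = 1 / 0.3574 = 2.7980
Σp_P2ᵢ² = 0.43² + 0.26² + 0.25² + 0.06² = 0.1849 + 0.0676 + 0.0625 + 0.0036 = 0.3186
B_P2 = 1 / 0.3186 = 3.1387
Σp_P3ᵢ² = 0.02² + 0.02² + 0.94² + 0.02² = 0.0004 + 0.0004 + 0.8836 + 0.0004 = 0.8848
B_P3 = 1 / 0.8848 = 1.1302
Ranking by B (broadest → narrowest): population P2 (3.14) > population P4 (2.80) > population P3 (1.13)

population P2 > population P4 > population P3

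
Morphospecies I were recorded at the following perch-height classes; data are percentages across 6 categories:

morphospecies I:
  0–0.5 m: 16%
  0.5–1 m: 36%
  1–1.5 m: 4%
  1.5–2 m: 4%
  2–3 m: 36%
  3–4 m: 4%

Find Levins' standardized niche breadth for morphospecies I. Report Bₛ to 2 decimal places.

Convert percentages to proportions (divide by 100).
Σpᵢ² = 0.16² + 0.36² + 0.04² + 0.04² + 0.36² + 0.04² = 0.0256 + 0.1296 + 0.0016 + 0.0016 + 0.1296 + 0.0016 = 0.2896
B = 1 / 0.2896 = 3.4530
Bₛ = (B − 1)/(n − 1) = (3.4530 − 1)/(6 − 1) = 2.4530/5 = 0.4906

0.49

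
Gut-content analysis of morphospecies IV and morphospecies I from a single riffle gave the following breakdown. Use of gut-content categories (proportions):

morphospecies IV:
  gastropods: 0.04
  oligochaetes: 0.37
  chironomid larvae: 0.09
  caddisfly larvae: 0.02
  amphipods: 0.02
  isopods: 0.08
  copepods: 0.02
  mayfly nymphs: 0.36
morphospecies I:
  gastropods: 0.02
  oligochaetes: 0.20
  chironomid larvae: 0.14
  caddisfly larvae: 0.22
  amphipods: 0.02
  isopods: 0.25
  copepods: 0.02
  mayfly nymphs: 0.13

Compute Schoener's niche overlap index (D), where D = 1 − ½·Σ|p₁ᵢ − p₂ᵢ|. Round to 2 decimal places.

Σ|p₁ᵢ − p₂ᵢ| = 0.02 + 0.17 + 0.05 + 0.20 + 0.00 + 0.17 + 0.00 + 0.23 = 0.84
D = 1 − ½ × 0.84 = 1 − 0.420 = 0.5800

0.58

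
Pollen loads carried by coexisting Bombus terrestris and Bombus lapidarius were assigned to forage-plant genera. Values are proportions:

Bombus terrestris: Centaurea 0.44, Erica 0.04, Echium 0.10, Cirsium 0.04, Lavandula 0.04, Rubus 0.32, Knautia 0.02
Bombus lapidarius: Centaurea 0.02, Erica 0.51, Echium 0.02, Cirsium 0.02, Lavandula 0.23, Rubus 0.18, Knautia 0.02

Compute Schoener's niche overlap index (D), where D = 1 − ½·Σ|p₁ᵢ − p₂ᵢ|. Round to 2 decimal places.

Σ|p₁ᵢ − p₂ᵢ| = 0.42 + 0.47 + 0.08 + 0.02 + 0.19 + 0.14 + 0.00 = 1.32
D = 1 − ½ × 1.32 = 1 − 0.660 = 0.3400

0.34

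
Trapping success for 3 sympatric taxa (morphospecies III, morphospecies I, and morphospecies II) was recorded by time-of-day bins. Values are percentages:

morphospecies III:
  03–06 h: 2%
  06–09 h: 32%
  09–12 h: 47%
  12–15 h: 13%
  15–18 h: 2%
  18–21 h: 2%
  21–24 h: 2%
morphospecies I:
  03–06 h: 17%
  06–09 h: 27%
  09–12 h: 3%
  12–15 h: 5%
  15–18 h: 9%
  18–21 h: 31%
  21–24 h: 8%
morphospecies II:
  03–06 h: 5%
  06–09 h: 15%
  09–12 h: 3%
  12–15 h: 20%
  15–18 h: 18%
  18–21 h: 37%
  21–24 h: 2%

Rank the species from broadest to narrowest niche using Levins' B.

Convert percentages to proportions (divide by 100).
Σp_IIIᵢ² = 0.02² + 0.32² + 0.47² + 0.13² + 0.02² + 0.02² + 0.02² = 0.0004 + 0.1024 + 0.2209 + 0.0169 + 0.0004 + 0.0004 + 0.0004 = 0.3418
B_III = 1 / 0.3418 = 2.9257
Σp_Iᵢ² = 0.17² + 0.27² + 0.03² + 0.05² + 0.09² + 0.31² + 0.08² = 0.0289 + 0.0729 + 0.0009 + 0.0025 + 0.0081 + 0.0961 + 0.0064 = 0.2158
B_I = 1 / 0.2158 = 4.6339
Σp_IIᵢ² = 0.05² + 0.15² + 0.03² + 0.20² + 0.18² + 0.37² + 0.02² = 0.0025 + 0.0225 + 0.0009 + 0.0400 + 0.0324 + 0.1369 + 0.0004 = 0.2356
B_II = 1 / 0.2356 = 4.2445
Ranking by B (broadest → narrowest): morphospecies I (4.63) > morphospecies II (4.24) > morphospecies III (2.93)

morphospecies I > morphospecies II > morphospecies III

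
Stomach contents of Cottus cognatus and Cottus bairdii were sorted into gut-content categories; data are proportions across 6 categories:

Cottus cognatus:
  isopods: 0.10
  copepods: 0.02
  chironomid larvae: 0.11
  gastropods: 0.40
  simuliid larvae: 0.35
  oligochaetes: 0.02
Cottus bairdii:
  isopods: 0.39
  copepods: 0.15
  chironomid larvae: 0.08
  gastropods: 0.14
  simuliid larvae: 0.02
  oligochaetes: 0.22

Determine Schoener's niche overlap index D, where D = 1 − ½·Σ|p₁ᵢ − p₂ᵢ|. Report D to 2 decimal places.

0.38

Σ|p₁ᵢ − p₂ᵢ| = 0.29 + 0.13 + 0.03 + 0.26 + 0.33 + 0.20 = 1.24
D = 1 − ½ × 1.24 = 1 − 0.620 = 0.3800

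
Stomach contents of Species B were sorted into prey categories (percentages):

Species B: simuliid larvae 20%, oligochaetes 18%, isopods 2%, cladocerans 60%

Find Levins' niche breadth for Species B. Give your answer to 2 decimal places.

Convert percentages to proportions (divide by 100).
Σpᵢ² = 0.20² + 0.18² + 0.02² + 0.60² = 0.0400 + 0.0324 + 0.0004 + 0.3600 = 0.4328
B = 1 / 0.4328 = 2.3105

2.31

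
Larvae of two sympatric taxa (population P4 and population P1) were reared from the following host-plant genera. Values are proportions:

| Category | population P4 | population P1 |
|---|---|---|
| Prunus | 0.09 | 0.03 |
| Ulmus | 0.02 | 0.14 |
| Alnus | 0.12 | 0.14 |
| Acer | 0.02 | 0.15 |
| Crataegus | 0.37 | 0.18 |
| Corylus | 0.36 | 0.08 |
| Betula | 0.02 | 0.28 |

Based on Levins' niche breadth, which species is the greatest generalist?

Σp_P4ᵢ² = 0.09² + 0.02² + 0.12² + 0.02² + 0.37² + 0.36² + 0.02² = 0.0081 + 0.0004 + 0.0144 + 0.0004 + 0.1369 + 0.1296 + 0.0004 = 0.2902
B_P4 = 1 / 0.2902 = 3.4459
Σp_P1ᵢ² = 0.03² + 0.14² + 0.14² + 0.15² + 0.18² + 0.08² + 0.28² = 0.0009 + 0.0196 + 0.0196 + 0.0225 + 0.0324 + 0.0064 + 0.0784 = 0.1798
B_P1 = 1 / 0.1798 = 5.5617
Highest B → broadest niche (most generalist): population P1 (B = 5.56).

population P1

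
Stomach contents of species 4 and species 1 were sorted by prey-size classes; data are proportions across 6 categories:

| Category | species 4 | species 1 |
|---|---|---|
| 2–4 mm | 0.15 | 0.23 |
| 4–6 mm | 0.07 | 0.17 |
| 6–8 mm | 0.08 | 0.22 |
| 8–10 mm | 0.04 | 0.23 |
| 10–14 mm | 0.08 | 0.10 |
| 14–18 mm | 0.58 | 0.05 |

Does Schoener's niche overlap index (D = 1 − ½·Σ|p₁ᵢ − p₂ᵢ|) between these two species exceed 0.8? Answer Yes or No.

Σ|p₁ᵢ − p₂ᵢ| = 0.08 + 0.10 + 0.14 + 0.19 + 0.02 + 0.53 = 1.06
D = 1 − ½ × 1.06 = 1 − 0.530 = 0.4700
D = 0.4700 < 0.8 → No.

No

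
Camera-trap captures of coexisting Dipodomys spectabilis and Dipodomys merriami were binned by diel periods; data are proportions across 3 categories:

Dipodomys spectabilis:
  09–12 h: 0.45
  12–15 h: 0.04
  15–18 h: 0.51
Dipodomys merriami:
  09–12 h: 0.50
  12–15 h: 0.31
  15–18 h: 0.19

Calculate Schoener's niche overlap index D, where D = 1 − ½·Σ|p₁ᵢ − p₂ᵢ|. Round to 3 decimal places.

0.680

Σ|p₁ᵢ − p₂ᵢ| = 0.05 + 0.27 + 0.32 = 0.64
D = 1 − ½ × 0.64 = 1 − 0.320 = 0.68000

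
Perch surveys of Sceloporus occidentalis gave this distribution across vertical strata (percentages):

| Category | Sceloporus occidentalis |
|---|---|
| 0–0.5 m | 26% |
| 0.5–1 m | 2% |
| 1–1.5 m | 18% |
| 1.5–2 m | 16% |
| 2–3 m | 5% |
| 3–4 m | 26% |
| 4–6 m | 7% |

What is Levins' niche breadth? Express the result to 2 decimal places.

4.98

Convert percentages to proportions (divide by 100).
Σpᵢ² = 0.26² + 0.02² + 0.18² + 0.16² + 0.05² + 0.26² + 0.07² = 0.0676 + 0.0004 + 0.0324 + 0.0256 + 0.0025 + 0.0676 + 0.0049 = 0.2010
B = 1 / 0.2010 = 4.9751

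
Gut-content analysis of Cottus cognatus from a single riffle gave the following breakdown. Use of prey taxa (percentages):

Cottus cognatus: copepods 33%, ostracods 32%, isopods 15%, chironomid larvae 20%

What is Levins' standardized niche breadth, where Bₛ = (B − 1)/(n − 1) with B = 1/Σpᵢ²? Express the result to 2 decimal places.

0.88

Convert percentages to proportions (divide by 100).
Σpᵢ² = 0.33² + 0.32² + 0.15² + 0.20² = 0.1089 + 0.1024 + 0.0225 + 0.0400 = 0.2738
B = 1 / 0.2738 = 3.6523
Bₛ = (B − 1)/(n − 1) = (3.6523 − 1)/(4 − 1) = 2.6523/3 = 0.8841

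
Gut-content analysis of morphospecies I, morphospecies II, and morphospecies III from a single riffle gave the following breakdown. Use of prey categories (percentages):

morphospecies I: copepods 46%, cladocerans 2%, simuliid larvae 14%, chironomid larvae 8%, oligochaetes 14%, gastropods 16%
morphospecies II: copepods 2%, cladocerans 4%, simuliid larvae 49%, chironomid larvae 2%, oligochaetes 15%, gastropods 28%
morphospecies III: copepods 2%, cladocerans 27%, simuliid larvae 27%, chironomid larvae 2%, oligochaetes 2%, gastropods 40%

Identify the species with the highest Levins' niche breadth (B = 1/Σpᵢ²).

Convert percentages to proportions (divide by 100).
Σp_Iᵢ² = 0.46² + 0.02² + 0.14² + 0.08² + 0.14² + 0.16² = 0.2116 + 0.0004 + 0.0196 + 0.0064 + 0.0196 + 0.0256 = 0.2832
B_I = 1 / 0.2832 = 3.5311
Σp_IIᵢ² = 0.02² + 0.04² + 0.49² + 0.02² + 0.15² + 0.28² = 0.0004 + 0.0016 + 0.2401 + 0.0004 + 0.0225 + 0.0784 = 0.3434
B_II = 1 / 0.3434 = 2.9121
Σp_IIIᵢ² = 0.02² + 0.27² + 0.27² + 0.02² + 0.02² + 0.40² = 0.0004 + 0.0729 + 0.0729 + 0.0004 + 0.0004 + 0.1600 = 0.3070
B_III = 1 / 0.3070 = 3.2573
Highest B → broadest niche (most generalist): morphospecies I (B = 3.53).

morphospecies I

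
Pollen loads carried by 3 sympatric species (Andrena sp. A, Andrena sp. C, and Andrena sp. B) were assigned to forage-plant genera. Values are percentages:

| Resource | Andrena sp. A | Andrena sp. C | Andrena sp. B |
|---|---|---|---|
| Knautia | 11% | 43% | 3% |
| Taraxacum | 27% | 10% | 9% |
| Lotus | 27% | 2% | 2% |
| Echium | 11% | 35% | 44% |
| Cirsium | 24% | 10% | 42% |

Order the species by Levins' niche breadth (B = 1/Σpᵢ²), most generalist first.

Andrena sp. A > Andrena sp. C > Andrena sp. B

Convert percentages to proportions (divide by 100).
Σp_Aᵢ² = 0.11² + 0.27² + 0.27² + 0.11² + 0.24² = 0.0121 + 0.0729 + 0.0729 + 0.0121 + 0.0576 = 0.2276
B_A = 1 / 0.2276 = 4.3937
Σp_Cᵢ² = 0.43² + 0.10² + 0.02² + 0.35² + 0.10² = 0.1849 + 0.0100 + 0.0004 + 0.1225 + 0.0100 = 0.3278
B_C = 1 / 0.3278 = 3.0506
Σp_Bᵢ² = 0.03² + 0.09² + 0.02² + 0.44² + 0.42² = 0.0009 + 0.0081 + 0.0004 + 0.1936 + 0.1764 = 0.3794
B_B = 1 / 0.3794 = 2.6357
Ranking by B (broadest → narrowest): Andrena sp. A (4.39) > Andrena sp. C (3.05) > Andrena sp. B (2.64)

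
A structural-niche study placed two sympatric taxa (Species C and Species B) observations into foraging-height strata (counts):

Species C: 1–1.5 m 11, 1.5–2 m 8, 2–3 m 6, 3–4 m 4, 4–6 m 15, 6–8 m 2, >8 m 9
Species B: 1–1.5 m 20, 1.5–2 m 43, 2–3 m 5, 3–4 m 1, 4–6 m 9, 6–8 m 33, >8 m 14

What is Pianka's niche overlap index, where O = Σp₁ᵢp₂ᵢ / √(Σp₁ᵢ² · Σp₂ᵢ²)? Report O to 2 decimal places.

0.66

Proportions for Species C (n=55): 11/55=0.2000, 8/55=0.1455, 6/55=0.1091, 4/55=0.0727, 15/55=0.2727, 2/55=0.0364, 9/55=0.1636
Proportions for Species B (n=125): 20/125=0.1600, 43/125=0.3440, 5/125=0.0400, 1/125=0.0080, 9/125=0.0720, 33/125=0.2640, 14/125=0.1120
Σ p₁ᵢp₂ᵢ = 0.032000 + 0.050052 + 0.004364 + 0.000582 + 0.019634 + 0.009610 + 0.018323 = 0.134565
Σp_1ᵢ² = 0.2000² + 0.1455² + 0.1091² + 0.0727² + 0.2727² + 0.0364² + 0.1636² = 0.040000 + 0.021170 + 0.011903 + 0.005285 + 0.074365 + 0.001325 + 0.026765 = 0.180813
Σp_2ᵢ² = 0.1600² + 0.3440² + 0.0400² + 0.0080² + 0.0720² + 0.2640² + 0.1120² = 0.025600 + 0.118336 + 0.001600 + 0.000064 + 0.005184 + 0.069696 + 0.012544 = 0.233024
O = 0.134565 / √(0.180813 × 0.233024) = 0.134565 / 0.2052651 = 0.6556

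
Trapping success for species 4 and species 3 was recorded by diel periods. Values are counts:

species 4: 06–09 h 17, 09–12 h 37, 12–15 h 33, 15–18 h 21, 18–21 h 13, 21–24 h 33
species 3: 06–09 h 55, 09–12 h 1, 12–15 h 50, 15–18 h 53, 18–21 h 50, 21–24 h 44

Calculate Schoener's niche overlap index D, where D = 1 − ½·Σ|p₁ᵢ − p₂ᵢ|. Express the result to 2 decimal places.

Proportions for species 4 (n=154): 17/154=0.1104, 37/154=0.2403, 33/154=0.2143, 21/154=0.1364, 13/154=0.0844, 33/154=0.2143
Proportions for species 3 (n=253): 55/253=0.2174, 1/253=0.0040, 50/253=0.1976, 53/253=0.2095, 50/253=0.1976, 44/253=0.1739
Σ|p₁ᵢ − p₂ᵢ| = 0.1070 + 0.2363 + 0.0167 + 0.0731 + 0.1132 + 0.0404 = 0.5867
D = 1 − ½ × 0.5867 = 1 − 0.29335 = 0.70665

0.71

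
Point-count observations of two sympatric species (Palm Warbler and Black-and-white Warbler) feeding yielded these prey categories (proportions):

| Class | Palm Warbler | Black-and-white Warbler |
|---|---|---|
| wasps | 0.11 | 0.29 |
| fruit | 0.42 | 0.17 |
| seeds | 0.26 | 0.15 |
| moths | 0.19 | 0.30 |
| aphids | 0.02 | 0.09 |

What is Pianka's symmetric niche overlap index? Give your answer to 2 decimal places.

0.77

Σ p₁ᵢp₂ᵢ = 0.0319 + 0.0714 + 0.0390 + 0.0570 + 0.0018 = 0.2011
Σp_1ᵢ² = 0.11² + 0.42² + 0.26² + 0.19² + 0.02² = 0.0121 + 0.1764 + 0.0676 + 0.0361 + 0.0004 = 0.2926
Σp_2ᵢ² = 0.29² + 0.17² + 0.15² + 0.30² + 0.09² = 0.0841 + 0.0289 + 0.0225 + 0.0900 + 0.0081 = 0.2336
O = 0.2011 / √(0.2926 × 0.2336) = 0.2011 / 0.26144 = 0.7692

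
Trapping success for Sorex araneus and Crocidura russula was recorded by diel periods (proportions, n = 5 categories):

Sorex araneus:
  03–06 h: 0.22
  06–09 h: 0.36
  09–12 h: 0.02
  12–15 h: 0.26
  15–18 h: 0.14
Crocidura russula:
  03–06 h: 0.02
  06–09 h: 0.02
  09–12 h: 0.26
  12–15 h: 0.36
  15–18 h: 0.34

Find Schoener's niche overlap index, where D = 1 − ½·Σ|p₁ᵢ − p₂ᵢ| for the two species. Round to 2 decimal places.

Σ|p₁ᵢ − p₂ᵢ| = 0.20 + 0.34 + 0.24 + 0.10 + 0.20 = 1.08
D = 1 − ½ × 1.08 = 1 − 0.540 = 0.4600

0.46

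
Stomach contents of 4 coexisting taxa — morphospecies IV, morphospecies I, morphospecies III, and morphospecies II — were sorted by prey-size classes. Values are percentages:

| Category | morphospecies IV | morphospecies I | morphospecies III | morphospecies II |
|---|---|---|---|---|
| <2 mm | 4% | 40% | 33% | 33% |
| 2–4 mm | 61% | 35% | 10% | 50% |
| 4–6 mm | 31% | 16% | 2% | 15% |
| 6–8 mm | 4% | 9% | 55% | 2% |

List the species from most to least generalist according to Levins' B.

Convert percentages to proportions (divide by 100).
Σp_IVᵢ² = 0.04² + 0.61² + 0.31² + 0.04² = 0.0016 + 0.3721 + 0.0961 + 0.0016 = 0.4714
B_IV = 1 / 0.4714 = 2.1213
Σp_Iᵢ² = 0.40² + 0.35² + 0.16² + 0.09² = 0.1600 + 0.1225 + 0.0256 + 0.0081 = 0.3162
B_I = 1 / 0.3162 = 3.1626
Σp_IIIᵢ² = 0.33² + 0.10² + 0.02² + 0.55² = 0.1089 + 0.0100 + 0.0004 + 0.3025 = 0.4218
B_III = 1 / 0.4218 = 2.3708
Σp_IIᵢ² = 0.33² + 0.50² + 0.15² + 0.02² = 0.1089 + 0.2500 + 0.0225 + 0.0004 = 0.3818
B_II = 1 / 0.3818 = 2.6192
Ranking by B (broadest → narrowest): morphospecies I (3.16) > morphospecies II (2.62) > morphospecies III (2.37) > morphospecies IV (2.12)

morphospecies I > morphospecies II > morphospecies III > morphospecies IV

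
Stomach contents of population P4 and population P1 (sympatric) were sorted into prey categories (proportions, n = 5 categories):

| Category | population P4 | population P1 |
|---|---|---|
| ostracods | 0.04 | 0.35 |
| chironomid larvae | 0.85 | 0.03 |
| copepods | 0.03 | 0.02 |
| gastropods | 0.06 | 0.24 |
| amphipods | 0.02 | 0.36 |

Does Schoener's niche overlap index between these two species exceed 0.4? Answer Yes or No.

No

Σ|p₁ᵢ − p₂ᵢ| = 0.31 + 0.82 + 0.01 + 0.18 + 0.34 = 1.66
D = 1 − ½ × 1.66 = 1 − 0.830 = 0.1700
D = 0.1700 < 0.4 → No.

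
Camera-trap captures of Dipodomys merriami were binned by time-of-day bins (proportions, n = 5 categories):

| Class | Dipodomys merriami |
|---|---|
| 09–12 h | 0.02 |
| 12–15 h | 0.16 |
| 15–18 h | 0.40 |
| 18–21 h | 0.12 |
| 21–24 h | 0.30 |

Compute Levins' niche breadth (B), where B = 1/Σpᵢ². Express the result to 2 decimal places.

Σpᵢ² = 0.02² + 0.16² + 0.40² + 0.12² + 0.30² = 0.0004 + 0.0256 + 0.1600 + 0.0144 + 0.0900 = 0.2904
B = 1 / 0.2904 = 3.4435

3.44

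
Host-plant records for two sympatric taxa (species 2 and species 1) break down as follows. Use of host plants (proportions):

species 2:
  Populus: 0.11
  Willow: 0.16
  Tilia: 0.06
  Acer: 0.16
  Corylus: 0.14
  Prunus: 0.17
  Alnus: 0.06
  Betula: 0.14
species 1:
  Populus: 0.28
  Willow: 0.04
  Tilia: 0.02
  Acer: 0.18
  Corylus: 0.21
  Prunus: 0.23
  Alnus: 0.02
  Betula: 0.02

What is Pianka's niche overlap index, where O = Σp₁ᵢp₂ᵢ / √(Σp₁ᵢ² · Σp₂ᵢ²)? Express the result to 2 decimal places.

Σ p₁ᵢp₂ᵢ = 0.0308 + 0.0064 + 0.0012 + 0.0288 + 0.0294 + 0.0391 + 0.0012 + 0.0028 = 0.1397
Σp_1ᵢ² = 0.11² + 0.16² + 0.06² + 0.16² + 0.14² + 0.17² + 0.06² + 0.14² = 0.0121 + 0.0256 + 0.0036 + 0.0256 + 0.0196 + 0.0289 + 0.0036 + 0.0196 = 0.1386
Σp_2ᵢ² = 0.28² + 0.04² + 0.02² + 0.18² + 0.21² + 0.23² + 0.02² + 0.02² = 0.0784 + 0.0016 + 0.0004 + 0.0324 + 0.0441 + 0.0529 + 0.0004 + 0.0004 = 0.2106
O = 0.1397 / √(0.1386 × 0.2106) = 0.1397 / 0.17085 = 0.8177

0.82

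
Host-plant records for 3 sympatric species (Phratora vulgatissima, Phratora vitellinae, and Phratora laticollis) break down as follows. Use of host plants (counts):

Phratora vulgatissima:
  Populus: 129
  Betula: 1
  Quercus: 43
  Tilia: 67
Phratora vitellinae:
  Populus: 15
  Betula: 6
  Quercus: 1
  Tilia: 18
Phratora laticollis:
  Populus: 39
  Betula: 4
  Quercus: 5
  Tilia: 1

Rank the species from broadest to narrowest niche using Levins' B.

Phratora vitellinae > Phratora vulgatissima > Phratora laticollis

Proportions for Phratora vulgatissima (n=240): 129/240=0.5375, 1/240=0.0042, 43/240=0.1792, 67/240=0.2792
Proportions for Phratora vitellinae (n=40): 15/40=0.3750, 6/40=0.1500, 1/40=0.0250, 18/40=0.4500
Proportions for Phratora laticollis (n=49): 39/49=0.7959, 4/49=0.0816, 5/49=0.1020, 1/49=0.0204
Σp_vulgᵢ² = 0.5375² + 0.0042² + 0.1792² + 0.2792² = 0.288906 + 0.000018 + 0.032113 + 0.077953 = 0.398990
B_vulg = 1 / 0.398990 = 2.5063
Σp_viteᵢ² = 0.3750² + 0.1500² + 0.0250² + 0.4500² = 0.140625 + 0.022500 + 0.000625 + 0.202500 = 0.366250
B_vite = 1 / 0.366250 = 2.7304
Σp_latiᵢ² = 0.7959² + 0.0816² + 0.1020² + 0.0204² = 0.633457 + 0.006659 + 0.010404 + 0.000416 = 0.650936
B_lati = 1 / 0.650936 = 1.5362
Ranking by B (broadest → narrowest): Phratora vitellinae (2.73) > Phratora vulgatissima (2.51) > Phratora laticollis (1.54)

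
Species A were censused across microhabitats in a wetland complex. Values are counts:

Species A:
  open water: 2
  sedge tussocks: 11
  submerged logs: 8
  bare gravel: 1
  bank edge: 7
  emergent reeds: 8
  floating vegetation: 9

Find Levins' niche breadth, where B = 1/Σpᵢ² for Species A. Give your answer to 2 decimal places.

5.51

Proportions for Species A (n=46): 2/46=0.0435, 11/46=0.2391, 8/46=0.1739, 1/46=0.0217, 7/46=0.1522, 8/46=0.1739, 9/46=0.1957
Σpᵢ² = 0.0435² + 0.2391² + 0.1739² + 0.0217² + 0.1522² + 0.1739² + 0.1957² = 0.001892 + 0.057169 + 0.030241 + 0.000471 + 0.023165 + 0.030241 + 0.038298 = 0.181477
B = 1 / 0.181477 = 5.5103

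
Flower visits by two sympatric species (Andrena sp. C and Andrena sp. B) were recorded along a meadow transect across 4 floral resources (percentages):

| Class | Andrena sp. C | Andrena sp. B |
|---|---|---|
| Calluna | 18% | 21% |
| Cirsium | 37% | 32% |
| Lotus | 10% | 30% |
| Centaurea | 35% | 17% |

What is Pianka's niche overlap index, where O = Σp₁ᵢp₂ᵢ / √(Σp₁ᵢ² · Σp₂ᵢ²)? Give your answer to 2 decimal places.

Convert percentages to proportions (divide by 100).
Σ p₁ᵢp₂ᵢ = 0.0378 + 0.1184 + 0.0300 + 0.0595 = 0.2457
Σp_1ᵢ² = 0.18² + 0.37² + 0.10² + 0.35² = 0.0324 + 0.1369 + 0.0100 + 0.1225 = 0.3018
Σp_2ᵢ² = 0.21² + 0.32² + 0.30² + 0.17² = 0.0441 + 0.1024 + 0.0900 + 0.0289 = 0.2654
O = 0.2457 / √(0.3018 × 0.2654) = 0.2457 / 0.28302 = 0.8681

0.87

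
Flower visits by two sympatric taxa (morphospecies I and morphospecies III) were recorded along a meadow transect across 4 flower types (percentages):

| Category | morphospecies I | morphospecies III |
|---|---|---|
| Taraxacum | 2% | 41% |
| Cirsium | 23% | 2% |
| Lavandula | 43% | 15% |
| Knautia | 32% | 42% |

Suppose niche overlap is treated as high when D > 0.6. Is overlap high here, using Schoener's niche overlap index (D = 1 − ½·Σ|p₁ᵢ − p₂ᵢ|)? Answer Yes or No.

No

Convert percentages to proportions (divide by 100).
Σ|p₁ᵢ − p₂ᵢ| = 0.39 + 0.21 + 0.28 + 0.10 = 0.98
D = 1 − ½ × 0.98 = 1 − 0.490 = 0.5100
D = 0.5100 < 0.6 → No.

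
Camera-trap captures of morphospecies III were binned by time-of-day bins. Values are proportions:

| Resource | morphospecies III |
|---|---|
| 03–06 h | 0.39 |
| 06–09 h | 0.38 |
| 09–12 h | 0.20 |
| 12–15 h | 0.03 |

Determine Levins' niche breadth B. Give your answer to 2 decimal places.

2.96

Σpᵢ² = 0.39² + 0.38² + 0.20² + 0.03² = 0.1521 + 0.1444 + 0.0400 + 0.0009 = 0.3374
B = 1 / 0.3374 = 2.9638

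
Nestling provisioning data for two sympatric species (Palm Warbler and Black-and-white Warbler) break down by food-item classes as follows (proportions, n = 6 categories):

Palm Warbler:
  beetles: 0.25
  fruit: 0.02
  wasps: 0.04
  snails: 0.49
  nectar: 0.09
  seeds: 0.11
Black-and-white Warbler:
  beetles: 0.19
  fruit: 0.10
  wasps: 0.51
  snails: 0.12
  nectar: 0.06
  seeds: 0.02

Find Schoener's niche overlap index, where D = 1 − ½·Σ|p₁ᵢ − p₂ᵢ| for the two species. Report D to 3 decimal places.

Σ|p₁ᵢ − p₂ᵢ| = 0.06 + 0.08 + 0.47 + 0.37 + 0.03 + 0.09 = 1.10
D = 1 − ½ × 1.10 = 1 − 0.550 = 0.45000

0.450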